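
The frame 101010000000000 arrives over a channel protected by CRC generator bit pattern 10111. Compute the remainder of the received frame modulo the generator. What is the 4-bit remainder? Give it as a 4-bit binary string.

0111

Modulo-2 division of 101010000000000 by 10111:
  pos 0: 10101 XOR 10111 = 00010
  pos 3: 10000 XOR 10111 = 00111
  pos 5: 11100 XOR 10111 = 01011
  pos 6: 10110 XOR 10111 = 00001
  pos 10: 10000 XOR 10111 = 00111
Remainder = 0111 (nonzero — an error is detected).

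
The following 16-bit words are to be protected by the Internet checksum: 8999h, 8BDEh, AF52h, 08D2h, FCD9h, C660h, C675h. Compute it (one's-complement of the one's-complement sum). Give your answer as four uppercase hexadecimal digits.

One's-complement addition (fold any carry out of bit 15 back into bit 0):
  0x8999 + 0x8BDE = 0x11577 → wrap carry → 0x1578
  0x1578 + 0xAF52 = 0x0C4CA
  0xC4CA + 0x08D2 = 0x0CD9C
  0xCD9C + 0xFCD9 = 0x1CA75 → wrap carry → 0xCA76
  0xCA76 + 0xC660 = 0x190D6 → wrap carry → 0x90D7
  0x90D7 + 0xC675 = 0x1574C → wrap carry → 0x574D
One's-complement sum = 0x574D.
Checksum = ~0x574D & 0xFFFF = 0xA8B2.

A8B2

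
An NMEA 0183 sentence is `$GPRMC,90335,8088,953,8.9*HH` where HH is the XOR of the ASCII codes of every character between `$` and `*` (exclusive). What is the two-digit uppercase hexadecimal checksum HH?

6F

XOR the ASCII codes of the payload characters:
  'G' = 0x47 → acc = 0x47
  'P' = 0x50 → acc = 0x17
  'R' = 0x52 → acc = 0x45
  'M' = 0x4D → acc = 0x08
  'C' = 0x43 → acc = 0x4B
  ',' = 0x2C → acc = 0x67
  '9' = 0x39 → acc = 0x5E
  '0' = 0x30 → acc = 0x6E
  '3' = 0x33 → acc = 0x5D
  '3' = 0x33 → acc = 0x6E
  '5' = 0x35 → acc = 0x5B
  ',' = 0x2C → acc = 0x77
  '8' = 0x38 → acc = 0x4F
  '0' = 0x30 → acc = 0x7F
  '8' = 0x38 → acc = 0x47
  '8' = 0x38 → acc = 0x7F
  ',' = 0x2C → acc = 0x53
  '9' = 0x39 → acc = 0x6A
  '5' = 0x35 → acc = 0x5F
  '3' = 0x33 → acc = 0x6C
  ',' = 0x2C → acc = 0x40
  '8' = 0x38 → acc = 0x78
  '.' = 0x2E → acc = 0x56
  '9' = 0x39 → acc = 0x6F
Checksum = 0x6F.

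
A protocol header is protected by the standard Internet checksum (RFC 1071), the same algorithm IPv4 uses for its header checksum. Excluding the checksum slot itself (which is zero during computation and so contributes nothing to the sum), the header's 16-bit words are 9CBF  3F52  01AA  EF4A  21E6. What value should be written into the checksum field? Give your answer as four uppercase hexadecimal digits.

1113

One's-complement addition (fold any carry out of bit 15 back into bit 0):
  0x9CBF + 0x3F52 = 0x0DC11
  0xDC11 + 0x01AA = 0x0DDBB
  0xDDBB + 0xEF4A = 0x1CD05 → wrap carry → 0xCD06
  0xCD06 + 0x21E6 = 0x0EEEC
One's-complement sum = 0xEEEC.
Checksum = ~0xEEEC & 0xFFFF = 0x1113.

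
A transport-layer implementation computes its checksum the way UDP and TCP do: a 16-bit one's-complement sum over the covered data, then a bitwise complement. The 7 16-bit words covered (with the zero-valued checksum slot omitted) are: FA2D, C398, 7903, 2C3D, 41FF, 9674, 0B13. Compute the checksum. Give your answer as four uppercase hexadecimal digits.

B971

One's-complement addition (fold any carry out of bit 15 back into bit 0):
  0xFA2D + 0xC398 = 0x1BDC5 → wrap carry → 0xBDC6
  0xBDC6 + 0x7903 = 0x136C9 → wrap carry → 0x36CA
  0x36CA + 0x2C3D = 0x06307
  0x6307 + 0x41FF = 0x0A506
  0xA506 + 0x9674 = 0x13B7A → wrap carry → 0x3B7B
  0x3B7B + 0x0B13 = 0x0468E
One's-complement sum = 0x468E.
Checksum = ~0x468E & 0xFFFF = 0xB971.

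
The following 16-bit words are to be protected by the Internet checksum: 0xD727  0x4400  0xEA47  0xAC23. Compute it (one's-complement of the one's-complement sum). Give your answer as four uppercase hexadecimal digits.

One's-complement addition (fold any carry out of bit 15 back into bit 0):
  0xD727 + 0x4400 = 0x11B27 → wrap carry → 0x1B28
  0x1B28 + 0xEA47 = 0x1056F → wrap carry → 0x0570
  0x0570 + 0xAC23 = 0x0B193
One's-complement sum = 0xB193.
Checksum = ~0xB193 & 0xFFFF = 0x4E6C.

4E6C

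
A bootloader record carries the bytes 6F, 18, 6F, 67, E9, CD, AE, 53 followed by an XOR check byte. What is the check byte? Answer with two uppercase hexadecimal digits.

A6

XOR the bytes together:
  start with 0x6F
  0x6F ⊕ 0x18 = 0x77
  0x77 ⊕ 0x6F = 0x18
  0x18 ⊕ 0x67 = 0x7F
  0x7F ⊕ 0xE9 = 0x96
  0x96 ⊕ 0xCD = 0x5B
  0x5B ⊕ 0xAE = 0xF5
  0xF5 ⊕ 0x53 = 0xA6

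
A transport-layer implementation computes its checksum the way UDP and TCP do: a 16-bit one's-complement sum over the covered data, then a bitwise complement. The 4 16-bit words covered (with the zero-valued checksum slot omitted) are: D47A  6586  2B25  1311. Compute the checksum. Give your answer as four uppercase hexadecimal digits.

One's-complement addition (fold any carry out of bit 15 back into bit 0):
  0xD47A + 0x6586 = 0x13A00 → wrap carry → 0x3A01
  0x3A01 + 0x2B25 = 0x06526
  0x6526 + 0x1311 = 0x07837
One's-complement sum = 0x7837.
Checksum = ~0x7837 & 0xFFFF = 0x87C8.

87C8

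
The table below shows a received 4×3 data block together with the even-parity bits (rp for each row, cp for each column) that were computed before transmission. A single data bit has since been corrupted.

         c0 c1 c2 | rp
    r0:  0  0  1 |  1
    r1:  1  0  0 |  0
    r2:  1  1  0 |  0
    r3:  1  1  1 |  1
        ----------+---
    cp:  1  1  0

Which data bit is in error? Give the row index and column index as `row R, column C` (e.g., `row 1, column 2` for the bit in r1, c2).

row 1, column 1

Recompute each row's even parity and compare to rp:
  r0: data parity 1, sent rp 1 → ok
  r1: data parity 1, sent rp 0 → mismatch
  r2: data parity 0, sent rp 0 → ok
  r3: data parity 1, sent rp 1 → ok
Recompute each column's even parity and compare to cp:
  c0: data parity 1, sent cp 1 → ok
  c1: data parity 0, sent cp 1 → mismatch
  c2: data parity 0, sent cp 0 → ok
Exactly one row (r1) and one column (c1) fail → the flipped bit is at their intersection.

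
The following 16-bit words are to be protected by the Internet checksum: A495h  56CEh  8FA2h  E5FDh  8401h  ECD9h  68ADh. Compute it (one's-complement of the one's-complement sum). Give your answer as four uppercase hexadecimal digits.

B572

One's-complement addition (fold any carry out of bit 15 back into bit 0):
  0xA495 + 0x56CE = 0x0FB63
  0xFB63 + 0x8FA2 = 0x18B05 → wrap carry → 0x8B06
  0x8B06 + 0xE5FD = 0x17103 → wrap carry → 0x7104
  0x7104 + 0x8401 = 0x0F505
  0xF505 + 0xECD9 = 0x1E1DE → wrap carry → 0xE1DF
  0xE1DF + 0x68AD = 0x14A8C → wrap carry → 0x4A8D
One's-complement sum = 0x4A8D.
Checksum = ~0x4A8D & 0xFFFF = 0xB572.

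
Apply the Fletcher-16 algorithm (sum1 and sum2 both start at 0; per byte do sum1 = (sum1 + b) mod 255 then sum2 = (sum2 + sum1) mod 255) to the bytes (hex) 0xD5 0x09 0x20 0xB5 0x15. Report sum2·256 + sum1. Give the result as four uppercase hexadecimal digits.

Running sums (mod 255):
  after byte 0 (0xD5): sum1=213, sum2=213
  after byte 1 (0x09): sum1=222, sum2=180
  after byte 2 (0x20): sum1=254, sum2=179
  after byte 3 (0xB5): sum1=180, sum2=104
  after byte 4 (0x15): sum1=201, sum2=50
Checksum = sum2·256 + sum1 = 50·256 + 201 = 13001 = 0x32C9.

32C9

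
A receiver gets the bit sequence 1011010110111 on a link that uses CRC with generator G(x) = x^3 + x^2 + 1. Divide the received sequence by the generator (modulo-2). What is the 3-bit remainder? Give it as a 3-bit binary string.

Modulo-2 division of 1011010110111 by 1101:
  pos 0: 1011 XOR 1101 = 0110
  pos 1: 1100 XOR 1101 = 0001
  pos 4: 1101 XOR 1101 = 0000
  pos 8: 1011 XOR 1101 = 0110
  pos 9: 1101 XOR 1101 = 0000
Remainder = 000 (zero — the frame passes the CRC check).

000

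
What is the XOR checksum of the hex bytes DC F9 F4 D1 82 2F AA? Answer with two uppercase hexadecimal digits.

07

XOR the bytes together:
  start with 0xDC
  0xDC ⊕ 0xF9 = 0x25
  0x25 ⊕ 0xF4 = 0xD1
  0xD1 ⊕ 0xD1 = 0x00
  0x00 ⊕ 0x82 = 0x82
  0x82 ⊕ 0x2F = 0xAD
  0xAD ⊕ 0xAA = 0x07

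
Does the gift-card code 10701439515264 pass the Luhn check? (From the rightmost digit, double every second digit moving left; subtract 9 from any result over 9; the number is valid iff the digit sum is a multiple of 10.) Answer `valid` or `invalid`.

From the right, keep odd positions and double even positions (subtract 9 from any doubled value over 9):
  doubled (positions 2,4,...): 3 1 1 6 2 5 2 → sum 20
  kept (positions 1,3,...): 4 2 1 9 4 0 0 → sum 20
Total = 40.
40 mod 10 = 0, so the number is valid.

valid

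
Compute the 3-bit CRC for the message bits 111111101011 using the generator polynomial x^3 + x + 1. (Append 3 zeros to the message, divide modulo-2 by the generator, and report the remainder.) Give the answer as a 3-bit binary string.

Append 3 zeros: 111111101011000. Divide by 1011 (XOR where the leading bit is 1):
  pos 0: 1111 XOR 1011 = 0100
  pos 1: 1001 XOR 1011 = 0010
  pos 3: 1011 XOR 1011 = 0000
  pos 8: 1011 XOR 1011 = 0000
Remainder (last 3 bits) = 000. This is the CRC / FCS.

000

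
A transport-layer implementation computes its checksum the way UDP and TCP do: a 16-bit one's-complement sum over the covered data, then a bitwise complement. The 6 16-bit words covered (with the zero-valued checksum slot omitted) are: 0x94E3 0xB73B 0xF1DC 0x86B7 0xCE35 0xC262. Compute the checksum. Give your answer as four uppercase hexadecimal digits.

AAB3

One's-complement addition (fold any carry out of bit 15 back into bit 0):
  0x94E3 + 0xB73B = 0x14C1E → wrap carry → 0x4C1F
  0x4C1F + 0xF1DC = 0x13DFB → wrap carry → 0x3DFC
  0x3DFC + 0x86B7 = 0x0C4B3
  0xC4B3 + 0xCE35 = 0x192E8 → wrap carry → 0x92E9
  0x92E9 + 0xC262 = 0x1554B → wrap carry → 0x554C
One's-complement sum = 0x554C.
Checksum = ~0x554C & 0xFFFF = 0xAAB3.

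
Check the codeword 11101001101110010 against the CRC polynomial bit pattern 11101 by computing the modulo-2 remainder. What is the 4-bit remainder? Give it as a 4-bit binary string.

Modulo-2 division of 11101001101110010 by 11101:
  pos 0: 11101 XOR 11101 = 00000
  pos 7: 11011 XOR 11101 = 00110
  pos 9: 11010 XOR 11101 = 00111
  pos 11: 11101 XOR 11101 = 00000
Remainder = 0000 (zero — the frame passes the CRC check).

0000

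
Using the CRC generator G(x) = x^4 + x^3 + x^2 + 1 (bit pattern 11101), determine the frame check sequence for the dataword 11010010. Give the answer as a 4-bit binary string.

0000

Append 4 zeros: 110100100000. Divide by 11101 (XOR where the leading bit is 1):
  pos 0: 11010 XOR 11101 = 00111
  pos 2: 11101 XOR 11101 = 00000
Remainder (last 4 bits) = 0000. This is the CRC / FCS.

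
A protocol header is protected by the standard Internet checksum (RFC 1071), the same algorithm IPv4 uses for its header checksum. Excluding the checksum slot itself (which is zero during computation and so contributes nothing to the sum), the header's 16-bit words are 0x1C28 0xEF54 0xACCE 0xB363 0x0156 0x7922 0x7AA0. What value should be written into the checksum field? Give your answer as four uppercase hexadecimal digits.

9F37

One's-complement addition (fold any carry out of bit 15 back into bit 0):
  0x1C28 + 0xEF54 = 0x10B7C → wrap carry → 0x0B7D
  0x0B7D + 0xACCE = 0x0B84B
  0xB84B + 0xB363 = 0x16BAE → wrap carry → 0x6BAF
  0x6BAF + 0x0156 = 0x06D05
  0x6D05 + 0x7922 = 0x0E627
  0xE627 + 0x7AA0 = 0x160C7 → wrap carry → 0x60C8
One's-complement sum = 0x60C8.
Checksum = ~0x60C8 & 0xFFFF = 0x9F37.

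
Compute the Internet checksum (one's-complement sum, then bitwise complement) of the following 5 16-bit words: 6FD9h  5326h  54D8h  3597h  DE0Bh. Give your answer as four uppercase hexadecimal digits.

D484

One's-complement addition (fold any carry out of bit 15 back into bit 0):
  0x6FD9 + 0x5326 = 0x0C2FF
  0xC2FF + 0x54D8 = 0x117D7 → wrap carry → 0x17D8
  0x17D8 + 0x3597 = 0x04D6F
  0x4D6F + 0xDE0B = 0x12B7A → wrap carry → 0x2B7B
One's-complement sum = 0x2B7B.
Checksum = ~0x2B7B & 0xFFFF = 0xD484.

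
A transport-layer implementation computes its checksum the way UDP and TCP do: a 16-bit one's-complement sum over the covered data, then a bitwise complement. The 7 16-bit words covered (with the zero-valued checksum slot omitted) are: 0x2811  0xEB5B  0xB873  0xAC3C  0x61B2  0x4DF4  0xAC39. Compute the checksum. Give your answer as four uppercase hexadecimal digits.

2C02

One's-complement addition (fold any carry out of bit 15 back into bit 0):
  0x2811 + 0xEB5B = 0x1136C → wrap carry → 0x136D
  0x136D + 0xB873 = 0x0CBE0
  0xCBE0 + 0xAC3C = 0x1781C → wrap carry → 0x781D
  0x781D + 0x61B2 = 0x0D9CF
  0xD9CF + 0x4DF4 = 0x127C3 → wrap carry → 0x27C4
  0x27C4 + 0xAC39 = 0x0D3FD
One's-complement sum = 0xD3FD.
Checksum = ~0xD3FD & 0xFFFF = 0x2C02.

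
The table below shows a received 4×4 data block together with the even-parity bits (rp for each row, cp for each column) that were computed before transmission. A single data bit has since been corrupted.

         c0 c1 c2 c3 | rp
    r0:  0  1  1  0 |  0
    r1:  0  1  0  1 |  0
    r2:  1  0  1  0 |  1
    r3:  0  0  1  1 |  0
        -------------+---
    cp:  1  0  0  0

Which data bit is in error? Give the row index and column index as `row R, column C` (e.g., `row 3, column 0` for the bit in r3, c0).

row 2, column 2

Recompute each row's even parity and compare to rp:
  r0: data parity 0, sent rp 0 → ok
  r1: data parity 0, sent rp 0 → ok
  r2: data parity 0, sent rp 1 → mismatch
  r3: data parity 0, sent rp 0 → ok
Recompute each column's even parity and compare to cp:
  c0: data parity 1, sent cp 1 → ok
  c1: data parity 0, sent cp 0 → ok
  c2: data parity 1, sent cp 0 → mismatch
  c3: data parity 0, sent cp 0 → ok
Exactly one row (r2) and one column (c2) fail → the flipped bit is at their intersection.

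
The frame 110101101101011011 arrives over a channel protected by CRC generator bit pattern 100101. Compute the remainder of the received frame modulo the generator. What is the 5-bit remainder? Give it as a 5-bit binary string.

Modulo-2 division of 110101101101011011 by 100101:
  pos 0: 110101 XOR 100101 = 010000
  pos 1: 100001 XOR 100101 = 000100
  pos 4: 100011 XOR 100101 = 000110
  pos 7: 110010 XOR 100101 = 010111
  pos 8: 101111 XOR 100101 = 001010
  pos 10: 101010 XOR 100101 = 001111
  pos 12: 111111 XOR 100101 = 011010
Remainder = 11010 (nonzero — an error is detected).

11010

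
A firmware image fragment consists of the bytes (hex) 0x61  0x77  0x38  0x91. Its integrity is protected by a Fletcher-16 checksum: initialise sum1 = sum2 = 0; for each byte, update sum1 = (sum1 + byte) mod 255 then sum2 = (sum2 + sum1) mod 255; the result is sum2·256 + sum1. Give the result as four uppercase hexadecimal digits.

Running sums (mod 255):
  after byte 0 (0x61): sum1=97, sum2=97
  after byte 1 (0x77): sum1=216, sum2=58
  after byte 2 (0x38): sum1=17, sum2=75
  after byte 3 (0x91): sum1=162, sum2=237
Checksum = sum2·256 + sum1 = 237·256 + 162 = 60834 = 0xEDA2.

EDA2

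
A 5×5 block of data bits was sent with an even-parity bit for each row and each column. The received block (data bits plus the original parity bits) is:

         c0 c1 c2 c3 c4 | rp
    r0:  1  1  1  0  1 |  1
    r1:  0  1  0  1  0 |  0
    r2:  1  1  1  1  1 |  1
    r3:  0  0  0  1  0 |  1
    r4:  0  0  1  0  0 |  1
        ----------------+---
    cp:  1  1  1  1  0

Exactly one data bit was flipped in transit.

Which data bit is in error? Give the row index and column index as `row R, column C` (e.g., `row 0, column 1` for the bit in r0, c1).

Recompute each row's even parity and compare to rp:
  r0: data parity 0, sent rp 1 → mismatch
  r1: data parity 0, sent rp 0 → ok
  r2: data parity 1, sent rp 1 → ok
  r3: data parity 1, sent rp 1 → ok
  r4: data parity 1, sent rp 1 → ok
Recompute each column's even parity and compare to cp:
  c0: data parity 0, sent cp 1 → mismatch
  c1: data parity 1, sent cp 1 → ok
  c2: data parity 1, sent cp 1 → ok
  c3: data parity 1, sent cp 1 → ok
  c4: data parity 0, sent cp 0 → ok
Exactly one row (r0) and one column (c0) fail → the flipped bit is at their intersection.

row 0, column 0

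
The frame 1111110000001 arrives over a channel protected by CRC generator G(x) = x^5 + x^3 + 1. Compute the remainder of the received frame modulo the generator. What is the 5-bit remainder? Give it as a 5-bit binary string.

01001

Modulo-2 division of 1111110000001 by 101001:
  pos 0: 111111 XOR 101001 = 010110
  pos 1: 101100 XOR 101001 = 000101
  pos 4: 101000 XOR 101001 = 000001
Remainder = 01001 (nonzero — an error is detected).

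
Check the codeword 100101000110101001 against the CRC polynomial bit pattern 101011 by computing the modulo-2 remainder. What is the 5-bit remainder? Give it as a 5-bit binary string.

Modulo-2 division of 100101000110101001 by 101011:
  pos 0: 100101 XOR 101011 = 001110
  pos 2: 111000 XOR 101011 = 010011
  pos 3: 100110 XOR 101011 = 001101
  pos 5: 110111 XOR 101011 = 011100
  pos 6: 111000 XOR 101011 = 010011
  pos 7: 100111 XOR 101011 = 001100
  pos 9: 110001 XOR 101011 = 011010
  pos 10: 110100 XOR 101011 = 011111
  pos 11: 111110 XOR 101011 = 010101
  pos 12: 101011 XOR 101011 = 000000
Remainder = 00000 (zero — the frame passes the CRC check).

00000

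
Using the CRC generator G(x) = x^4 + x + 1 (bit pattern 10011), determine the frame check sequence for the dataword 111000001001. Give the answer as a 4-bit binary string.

1101

Append 4 zeros: 1110000010010000. Divide by 10011 (XOR where the leading bit is 1):
  pos 0: 11100 XOR 10011 = 01111
  pos 1: 11110 XOR 10011 = 01101
  pos 2: 11010 XOR 10011 = 01001
  pos 3: 10010 XOR 10011 = 00001
  pos 7: 11001 XOR 10011 = 01010
  pos 8: 10100 XOR 10011 = 00111
  pos 10: 11100 XOR 10011 = 01111
  pos 11: 11110 XOR 10011 = 01101
Remainder (last 4 bits) = 1101. This is the CRC / FCS.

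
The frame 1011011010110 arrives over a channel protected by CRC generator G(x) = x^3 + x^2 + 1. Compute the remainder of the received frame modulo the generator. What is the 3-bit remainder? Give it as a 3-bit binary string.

Modulo-2 division of 1011011010110 by 1101:
  pos 0: 1011 XOR 1101 = 0110
  pos 1: 1100 XOR 1101 = 0001
  pos 4: 1110 XOR 1101 = 0011
  pos 6: 1110 XOR 1101 = 0011
  pos 8: 1111 XOR 1101 = 0010
Remainder = 100 (nonzero — an error is detected).

100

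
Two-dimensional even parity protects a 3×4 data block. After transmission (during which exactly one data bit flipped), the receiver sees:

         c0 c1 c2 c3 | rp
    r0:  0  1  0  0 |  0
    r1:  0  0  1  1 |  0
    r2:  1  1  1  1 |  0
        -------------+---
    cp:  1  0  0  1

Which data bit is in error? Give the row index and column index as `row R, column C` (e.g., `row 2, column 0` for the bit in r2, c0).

Recompute each row's even parity and compare to rp:
  r0: data parity 1, sent rp 0 → mismatch
  r1: data parity 0, sent rp 0 → ok
  r2: data parity 0, sent rp 0 → ok
Recompute each column's even parity and compare to cp:
  c0: data parity 1, sent cp 1 → ok
  c1: data parity 0, sent cp 0 → ok
  c2: data parity 0, sent cp 0 → ok
  c3: data parity 0, sent cp 1 → mismatch
Exactly one row (r0) and one column (c3) fail → the flipped bit is at their intersection.

row 0, column 3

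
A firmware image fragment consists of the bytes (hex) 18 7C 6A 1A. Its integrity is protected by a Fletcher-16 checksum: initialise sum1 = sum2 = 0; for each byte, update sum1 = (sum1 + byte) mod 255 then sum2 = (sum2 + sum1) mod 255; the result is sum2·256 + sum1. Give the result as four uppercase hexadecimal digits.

Running sums (mod 255):
  after byte 0 (18): sum1=24, sum2=24
  after byte 1 (7C): sum1=148, sum2=172
  after byte 2 (6A): sum1=254, sum2=171
  after byte 3 (1A): sum1=25, sum2=196
Checksum = sum2·256 + sum1 = 196·256 + 25 = 50201 = 0xC419.

C419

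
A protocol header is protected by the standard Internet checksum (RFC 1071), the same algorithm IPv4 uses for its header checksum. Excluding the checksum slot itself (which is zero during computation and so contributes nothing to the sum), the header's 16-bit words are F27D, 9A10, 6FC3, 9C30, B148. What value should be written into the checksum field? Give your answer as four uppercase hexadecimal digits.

One's-complement addition (fold any carry out of bit 15 back into bit 0):
  0xF27D + 0x9A10 = 0x18C8D → wrap carry → 0x8C8E
  0x8C8E + 0x6FC3 = 0x0FC51
  0xFC51 + 0x9C30 = 0x19881 → wrap carry → 0x9882
  0x9882 + 0xB148 = 0x149CA → wrap carry → 0x49CB
One's-complement sum = 0x49CB.
Checksum = ~0x49CB & 0xFFFF = 0xB634.

B634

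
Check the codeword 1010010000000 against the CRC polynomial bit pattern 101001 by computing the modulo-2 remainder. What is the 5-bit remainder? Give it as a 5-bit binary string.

Modulo-2 division of 1010010000000 by 101001:
  pos 0: 101001 XOR 101001 = 000000
Remainder = 00000 (zero — the frame passes the CRC check).

00000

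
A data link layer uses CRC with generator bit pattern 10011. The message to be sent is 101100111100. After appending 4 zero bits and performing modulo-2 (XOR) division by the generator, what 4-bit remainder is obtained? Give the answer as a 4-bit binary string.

1011

Append 4 zeros: 1011001111000000. Divide by 10011 (XOR where the leading bit is 1):
  pos 0: 10110 XOR 10011 = 00101
  pos 2: 10101 XOR 10011 = 00110
  pos 4: 11011 XOR 10011 = 01000
  pos 5: 10001 XOR 10011 = 00010
  pos 8: 10000 XOR 10011 = 00011
  pos 11: 11000 XOR 10011 = 01011
Remainder (last 4 bits) = 1011. This is the CRC / FCS.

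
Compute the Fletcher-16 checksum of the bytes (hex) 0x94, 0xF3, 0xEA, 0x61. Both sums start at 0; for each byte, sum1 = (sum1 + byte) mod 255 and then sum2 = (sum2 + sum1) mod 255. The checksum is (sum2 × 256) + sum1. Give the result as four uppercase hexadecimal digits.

Running sums (mod 255):
  after byte 0 (0x94): sum1=148, sum2=148
  after byte 1 (0xF3): sum1=136, sum2=29
  after byte 2 (0xEA): sum1=115, sum2=144
  after byte 3 (0x61): sum1=212, sum2=101
Checksum = sum2·256 + sum1 = 101·256 + 212 = 26068 = 0x65D4.

65D4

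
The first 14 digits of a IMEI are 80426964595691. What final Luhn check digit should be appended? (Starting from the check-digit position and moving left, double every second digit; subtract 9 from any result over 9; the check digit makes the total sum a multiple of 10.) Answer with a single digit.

2

Partial digits right→left: 1 9 6 5 9 5 4 6 9 6 2 4 0 8
Double every second digit counting from the check-digit position (so the 1st, 3rd, 5th, ... of the partial from the right).
  doubled (with −9 where >9): 2 3 9 8 9 4 0 → sum 35
  kept as-is: 9 5 5 6 6 4 8 → sum 43
Total = 35 + 43 = 78.
Check digit = (10 − (78 mod 10)) mod 10 = 2.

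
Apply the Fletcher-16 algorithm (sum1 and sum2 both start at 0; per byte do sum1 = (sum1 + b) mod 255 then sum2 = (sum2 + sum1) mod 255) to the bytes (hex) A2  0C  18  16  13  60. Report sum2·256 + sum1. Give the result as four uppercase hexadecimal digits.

Running sums (mod 255):
  after byte 0 (A2): sum1=162, sum2=162
  after byte 1 (0C): sum1=174, sum2=81
  after byte 2 (18): sum1=198, sum2=24
  after byte 3 (16): sum1=220, sum2=244
  after byte 4 (13): sum1=239, sum2=228
  after byte 5 (60): sum1=80, sum2=53
Checksum = sum2·256 + sum1 = 53·256 + 80 = 13648 = 0x3550.

3550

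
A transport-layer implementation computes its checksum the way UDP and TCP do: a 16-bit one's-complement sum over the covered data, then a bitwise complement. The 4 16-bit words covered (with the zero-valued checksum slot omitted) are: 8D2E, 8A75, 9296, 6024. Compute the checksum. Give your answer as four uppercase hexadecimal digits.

F5A0

One's-complement addition (fold any carry out of bit 15 back into bit 0):
  0x8D2E + 0x8A75 = 0x117A3 → wrap carry → 0x17A4
  0x17A4 + 0x9296 = 0x0AA3A
  0xAA3A + 0x6024 = 0x10A5E → wrap carry → 0x0A5F
One's-complement sum = 0x0A5F.
Checksum = ~0x0A5F & 0xFFFF = 0xF5A0.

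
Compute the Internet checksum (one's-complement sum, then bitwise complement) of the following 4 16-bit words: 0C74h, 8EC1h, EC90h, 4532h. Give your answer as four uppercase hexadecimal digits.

3307

One's-complement addition (fold any carry out of bit 15 back into bit 0):
  0x0C74 + 0x8EC1 = 0x09B35
  0x9B35 + 0xEC90 = 0x187C5 → wrap carry → 0x87C6
  0x87C6 + 0x4532 = 0x0CCF8
One's-complement sum = 0xCCF8.
Checksum = ~0xCCF8 & 0xFFFF = 0x3307.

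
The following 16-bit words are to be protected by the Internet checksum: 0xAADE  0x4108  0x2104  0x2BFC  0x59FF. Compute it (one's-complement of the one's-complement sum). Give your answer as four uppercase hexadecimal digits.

One's-complement addition (fold any carry out of bit 15 back into bit 0):
  0xAADE + 0x4108 = 0x0EBE6
  0xEBE6 + 0x2104 = 0x10CEA → wrap carry → 0x0CEB
  0x0CEB + 0x2BFC = 0x038E7
  0x38E7 + 0x59FF = 0x092E6
One's-complement sum = 0x92E6.
Checksum = ~0x92E6 & 0xFFFF = 0x6D19.

6D19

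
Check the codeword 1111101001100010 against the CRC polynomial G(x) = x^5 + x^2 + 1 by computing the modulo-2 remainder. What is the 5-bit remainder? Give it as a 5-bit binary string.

Modulo-2 division of 1111101001100010 by 100101:
  pos 0: 111110 XOR 100101 = 011011
  pos 1: 110111 XOR 100101 = 010010
  pos 2: 100100 XOR 100101 = 000001
  pos 7: 101100 XOR 100101 = 001001
  pos 9: 100101 XOR 100101 = 000000
Remainder = 00000 (zero — the frame passes the CRC check).

00000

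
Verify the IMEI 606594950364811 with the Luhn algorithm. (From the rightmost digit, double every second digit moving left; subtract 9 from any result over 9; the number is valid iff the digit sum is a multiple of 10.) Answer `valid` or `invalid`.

invalid

From the right, keep odd positions and double even positions (subtract 9 from any doubled value over 9):
  doubled (positions 2,4,...): 2 8 6 1 8 1 0 → sum 26
  kept (positions 1,3,...): 1 8 6 0 9 9 6 6 → sum 45
Total = 71.
71 mod 10 = 1, so the number is invalid.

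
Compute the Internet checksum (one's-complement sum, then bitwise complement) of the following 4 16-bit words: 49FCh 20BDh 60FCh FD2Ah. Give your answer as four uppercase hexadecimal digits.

One's-complement addition (fold any carry out of bit 15 back into bit 0):
  0x49FC + 0x20BD = 0x06AB9
  0x6AB9 + 0x60FC = 0x0CBB5
  0xCBB5 + 0xFD2A = 0x1C8DF → wrap carry → 0xC8E0
One's-complement sum = 0xC8E0.
Checksum = ~0xC8E0 & 0xFFFF = 0x371F.

371F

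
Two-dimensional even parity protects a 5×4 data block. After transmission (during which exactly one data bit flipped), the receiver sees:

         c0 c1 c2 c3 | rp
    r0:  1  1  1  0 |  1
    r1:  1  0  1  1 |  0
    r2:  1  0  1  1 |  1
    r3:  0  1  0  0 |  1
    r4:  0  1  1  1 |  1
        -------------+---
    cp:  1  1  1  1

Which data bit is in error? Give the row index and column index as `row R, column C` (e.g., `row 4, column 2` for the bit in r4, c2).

row 1, column 2

Recompute each row's even parity and compare to rp:
  r0: data parity 1, sent rp 1 → ok
  r1: data parity 1, sent rp 0 → mismatch
  r2: data parity 1, sent rp 1 → ok
  r3: data parity 1, sent rp 1 → ok
  r4: data parity 1, sent rp 1 → ok
Recompute each column's even parity and compare to cp:
  c0: data parity 1, sent cp 1 → ok
  c1: data parity 1, sent cp 1 → ok
  c2: data parity 0, sent cp 1 → mismatch
  c3: data parity 1, sent cp 1 → ok
Exactly one row (r1) and one column (c2) fail → the flipped bit is at their intersection.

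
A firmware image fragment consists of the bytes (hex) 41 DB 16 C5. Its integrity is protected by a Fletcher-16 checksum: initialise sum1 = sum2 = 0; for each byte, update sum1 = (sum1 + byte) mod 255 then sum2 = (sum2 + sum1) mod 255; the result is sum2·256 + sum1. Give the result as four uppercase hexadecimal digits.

Running sums (mod 255):
  after byte 0 (41): sum1=65, sum2=65
  after byte 1 (DB): sum1=29, sum2=94
  after byte 2 (16): sum1=51, sum2=145
  after byte 3 (C5): sum1=248, sum2=138
Checksum = sum2·256 + sum1 = 138·256 + 248 = 35576 = 0x8AF8.

8AF8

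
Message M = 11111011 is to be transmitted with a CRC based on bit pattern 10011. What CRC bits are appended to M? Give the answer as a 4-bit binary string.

Append 4 zeros: 111110110000. Divide by 10011 (XOR where the leading bit is 1):
  pos 0: 11111 XOR 10011 = 01100
  pos 1: 11000 XOR 10011 = 01011
  pos 2: 10111 XOR 10011 = 00100
  pos 4: 10010 XOR 10011 = 00001
Remainder (last 4 bits) = 1000. This is the CRC / FCS.

1000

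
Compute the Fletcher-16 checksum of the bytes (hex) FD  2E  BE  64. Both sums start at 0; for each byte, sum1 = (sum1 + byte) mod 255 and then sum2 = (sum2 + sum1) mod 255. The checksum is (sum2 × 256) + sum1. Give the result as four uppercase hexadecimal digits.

Running sums (mod 255):
  after byte 0 (FD): sum1=253, sum2=253
  after byte 1 (2E): sum1=44, sum2=42
  after byte 2 (BE): sum1=234, sum2=21
  after byte 3 (64): sum1=79, sum2=100
Checksum = sum2·256 + sum1 = 100·256 + 79 = 25679 = 0x644F.

644F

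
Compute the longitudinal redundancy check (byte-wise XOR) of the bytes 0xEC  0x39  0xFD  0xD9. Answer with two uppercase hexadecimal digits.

F1

XOR the bytes together:
  start with 0xEC
  0xEC ⊕ 0x39 = 0xD5
  0xD5 ⊕ 0xFD = 0x28
  0x28 ⊕ 0xD9 = 0xF1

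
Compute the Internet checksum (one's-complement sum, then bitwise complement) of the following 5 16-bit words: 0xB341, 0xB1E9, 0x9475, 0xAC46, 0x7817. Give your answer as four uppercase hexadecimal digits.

E200

One's-complement addition (fold any carry out of bit 15 back into bit 0):
  0xB341 + 0xB1E9 = 0x1652A → wrap carry → 0x652B
  0x652B + 0x9475 = 0x0F9A0
  0xF9A0 + 0xAC46 = 0x1A5E6 → wrap carry → 0xA5E7
  0xA5E7 + 0x7817 = 0x11DFE → wrap carry → 0x1DFF
One's-complement sum = 0x1DFF.
Checksum = ~0x1DFF & 0xFFFF = 0xE200.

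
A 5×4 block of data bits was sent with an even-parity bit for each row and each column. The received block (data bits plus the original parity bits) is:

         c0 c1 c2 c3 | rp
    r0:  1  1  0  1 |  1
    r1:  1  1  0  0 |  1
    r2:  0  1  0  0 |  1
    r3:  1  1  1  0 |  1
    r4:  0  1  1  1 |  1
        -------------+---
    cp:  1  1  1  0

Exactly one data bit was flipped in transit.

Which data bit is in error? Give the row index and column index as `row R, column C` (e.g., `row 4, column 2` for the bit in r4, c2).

row 1, column 2

Recompute each row's even parity and compare to rp:
  r0: data parity 1, sent rp 1 → ok
  r1: data parity 0, sent rp 1 → mismatch
  r2: data parity 1, sent rp 1 → ok
  r3: data parity 1, sent rp 1 → ok
  r4: data parity 1, sent rp 1 → ok
Recompute each column's even parity and compare to cp:
  c0: data parity 1, sent cp 1 → ok
  c1: data parity 1, sent cp 1 → ok
  c2: data parity 0, sent cp 1 → mismatch
  c3: data parity 0, sent cp 0 → ok
Exactly one row (r1) and one column (c2) fail → the flipped bit is at their intersection.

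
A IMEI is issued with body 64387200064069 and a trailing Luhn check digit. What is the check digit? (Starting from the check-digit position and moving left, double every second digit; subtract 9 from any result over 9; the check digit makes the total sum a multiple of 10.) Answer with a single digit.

Partial digits right→left: 9 6 0 4 6 0 0 0 2 7 8 3 4 6
Double every second digit counting from the check-digit position (so the 1st, 3rd, 5th, ... of the partial from the right).
  doubled (with −9 where >9): 9 0 3 0 4 7 8 → sum 31
  kept as-is: 6 4 0 0 7 3 6 → sum 26
Total = 31 + 26 = 57.
Check digit = (10 − (57 mod 10)) mod 10 = 3.

3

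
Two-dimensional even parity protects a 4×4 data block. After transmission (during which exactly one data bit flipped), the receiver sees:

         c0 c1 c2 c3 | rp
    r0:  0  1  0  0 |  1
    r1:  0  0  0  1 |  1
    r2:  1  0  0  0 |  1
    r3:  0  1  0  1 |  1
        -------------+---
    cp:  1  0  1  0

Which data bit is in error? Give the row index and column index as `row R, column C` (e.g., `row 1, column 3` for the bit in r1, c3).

Recompute each row's even parity and compare to rp:
  r0: data parity 1, sent rp 1 → ok
  r1: data parity 1, sent rp 1 → ok
  r2: data parity 1, sent rp 1 → ok
  r3: data parity 0, sent rp 1 → mismatch
Recompute each column's even parity and compare to cp:
  c0: data parity 1, sent cp 1 → ok
  c1: data parity 0, sent cp 0 → ok
  c2: data parity 0, sent cp 1 → mismatch
  c3: data parity 0, sent cp 0 → ok
Exactly one row (r3) and one column (c2) fail → the flipped bit is at their intersection.

row 3, column 2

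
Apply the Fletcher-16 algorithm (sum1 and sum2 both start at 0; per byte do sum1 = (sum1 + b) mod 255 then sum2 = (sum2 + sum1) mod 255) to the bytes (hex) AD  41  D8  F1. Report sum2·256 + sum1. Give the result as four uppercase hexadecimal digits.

Running sums (mod 255):
  after byte 0 (AD): sum1=173, sum2=173
  after byte 1 (41): sum1=238, sum2=156
  after byte 2 (D8): sum1=199, sum2=100
  after byte 3 (F1): sum1=185, sum2=30
Checksum = sum2·256 + sum1 = 30·256 + 185 = 7865 = 0x1EB9.

1EB9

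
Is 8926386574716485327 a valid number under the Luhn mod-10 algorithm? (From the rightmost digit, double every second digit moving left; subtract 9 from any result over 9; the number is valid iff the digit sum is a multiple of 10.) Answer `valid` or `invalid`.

From the right, keep odd positions and double even positions (subtract 9 from any doubled value over 9):
  doubled (positions 2,4,...): 4 1 8 2 8 1 7 3 9 → sum 43
  kept (positions 1,3,...): 7 3 8 6 7 7 6 3 2 8 → sum 57
Total = 100.
100 mod 10 = 0, so the number is valid.

valid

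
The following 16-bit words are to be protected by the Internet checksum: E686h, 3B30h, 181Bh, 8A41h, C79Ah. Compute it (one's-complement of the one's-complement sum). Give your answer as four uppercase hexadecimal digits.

7451

One's-complement addition (fold any carry out of bit 15 back into bit 0):
  0xE686 + 0x3B30 = 0x121B6 → wrap carry → 0x21B7
  0x21B7 + 0x181B = 0x039D2
  0x39D2 + 0x8A41 = 0x0C413
  0xC413 + 0xC79A = 0x18BAD → wrap carry → 0x8BAE
One's-complement sum = 0x8BAE.
Checksum = ~0x8BAE & 0xFFFF = 0x7451.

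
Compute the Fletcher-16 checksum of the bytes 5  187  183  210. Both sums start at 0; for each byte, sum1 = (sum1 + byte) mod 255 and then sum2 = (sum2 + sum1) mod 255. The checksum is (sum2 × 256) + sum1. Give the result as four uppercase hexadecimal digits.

894B

Running sums (mod 255):
  after byte 0 (5): sum1=5, sum2=5
  after byte 1 (187): sum1=192, sum2=197
  after byte 2 (183): sum1=120, sum2=62
  after byte 3 (210): sum1=75, sum2=137
Checksum = sum2·256 + sum1 = 137·256 + 75 = 35147 = 0x894B.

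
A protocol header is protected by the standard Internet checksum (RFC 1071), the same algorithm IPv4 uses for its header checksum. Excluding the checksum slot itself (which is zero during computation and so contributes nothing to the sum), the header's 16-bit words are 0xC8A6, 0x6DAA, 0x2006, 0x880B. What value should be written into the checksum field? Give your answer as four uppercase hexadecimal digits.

One's-complement addition (fold any carry out of bit 15 back into bit 0):
  0xC8A6 + 0x6DAA = 0x13650 → wrap carry → 0x3651
  0x3651 + 0x2006 = 0x05657
  0x5657 + 0x880B = 0x0DE62
One's-complement sum = 0xDE62.
Checksum = ~0xDE62 & 0xFFFF = 0x219D.

219D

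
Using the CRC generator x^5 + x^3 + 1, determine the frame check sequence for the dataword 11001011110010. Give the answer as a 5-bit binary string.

01111

Append 5 zeros: 1100101111001000000. Divide by 101001 (XOR where the leading bit is 1):
  pos 0: 110010 XOR 101001 = 011011
  pos 1: 110111 XOR 101001 = 011110
  pos 2: 111101 XOR 101001 = 010100
  pos 3: 101001 XOR 101001 = 000000
  pos 9: 100100 XOR 101001 = 001101
  pos 11: 110100 XOR 101001 = 011101
  pos 12: 111010 XOR 101001 = 010011
  pos 13: 100110 XOR 101001 = 001111
Remainder (last 5 bits) = 01111. This is the CRC / FCS.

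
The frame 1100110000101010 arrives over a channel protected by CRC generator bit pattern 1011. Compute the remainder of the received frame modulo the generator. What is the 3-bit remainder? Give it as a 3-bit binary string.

Modulo-2 division of 1100110000101010 by 1011:
  pos 0: 1100 XOR 1011 = 0111
  pos 1: 1111 XOR 1011 = 0100
  pos 2: 1001 XOR 1011 = 0010
  pos 4: 1000 XOR 1011 = 0011
  pos 6: 1100 XOR 1011 = 0111
  pos 7: 1111 XOR 1011 = 0100
  pos 8: 1000 XOR 1011 = 0011
  pos 10: 1110 XOR 1011 = 0101
  pos 11: 1011 XOR 1011 = 0000
Remainder = 000 (zero — the frame passes the CRC check).

000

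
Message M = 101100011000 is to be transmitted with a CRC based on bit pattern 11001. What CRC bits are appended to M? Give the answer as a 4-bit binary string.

Append 4 zeros: 1011000110000000. Divide by 11001 (XOR where the leading bit is 1):
  pos 0: 10110 XOR 11001 = 01111
  pos 1: 11110 XOR 11001 = 00111
  pos 3: 11101 XOR 11001 = 00100
  pos 5: 10010 XOR 11001 = 01011
  pos 6: 10110 XOR 11001 = 01111
  pos 7: 11110 XOR 11001 = 00111
  pos 9: 11100 XOR 11001 = 00101
  pos 11: 10100 XOR 11001 = 01101
Remainder (last 4 bits) = 1101. This is the CRC / FCS.

1101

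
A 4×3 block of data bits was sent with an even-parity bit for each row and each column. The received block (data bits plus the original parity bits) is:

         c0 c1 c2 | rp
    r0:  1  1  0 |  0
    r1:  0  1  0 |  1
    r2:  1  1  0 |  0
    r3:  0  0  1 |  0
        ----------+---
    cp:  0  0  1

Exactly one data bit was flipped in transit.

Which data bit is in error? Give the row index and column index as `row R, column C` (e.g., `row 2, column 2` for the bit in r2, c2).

row 3, column 1

Recompute each row's even parity and compare to rp:
  r0: data parity 0, sent rp 0 → ok
  r1: data parity 1, sent rp 1 → ok
  r2: data parity 0, sent rp 0 → ok
  r3: data parity 1, sent rp 0 → mismatch
Recompute each column's even parity and compare to cp:
  c0: data parity 0, sent cp 0 → ok
  c1: data parity 1, sent cp 0 → mismatch
  c2: data parity 1, sent cp 1 → ok
Exactly one row (r3) and one column (c1) fail → the flipped bit is at their intersection.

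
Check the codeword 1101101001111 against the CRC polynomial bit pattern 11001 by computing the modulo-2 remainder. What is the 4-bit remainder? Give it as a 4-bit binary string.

Modulo-2 division of 1101101001111 by 11001:
  pos 0: 11011 XOR 11001 = 00010
  pos 3: 10010 XOR 11001 = 01011
  pos 4: 10110 XOR 11001 = 01111
  pos 5: 11111 XOR 11001 = 00110
  pos 7: 11011 XOR 11001 = 00010
Remainder = 0101 (nonzero — an error is detected).

0101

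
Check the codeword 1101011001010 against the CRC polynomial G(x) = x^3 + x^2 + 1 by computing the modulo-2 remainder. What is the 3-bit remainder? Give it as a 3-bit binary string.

Modulo-2 division of 1101011001010 by 1101:
  pos 0: 1101 XOR 1101 = 0000
  pos 5: 1100 XOR 1101 = 0001
  pos 8: 1101 XOR 1101 = 0000
Remainder = 000 (zero — the frame passes the CRC check).

000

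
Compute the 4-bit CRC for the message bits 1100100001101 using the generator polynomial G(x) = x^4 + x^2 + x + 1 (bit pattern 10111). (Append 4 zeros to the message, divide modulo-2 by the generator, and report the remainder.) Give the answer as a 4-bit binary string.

0101

Append 4 zeros: 11001000011010000. Divide by 10111 (XOR where the leading bit is 1):
  pos 0: 11001 XOR 10111 = 01110
  pos 1: 11100 XOR 10111 = 01011
  pos 2: 10110 XOR 10111 = 00001
  pos 6: 10011 XOR 10111 = 00100
  pos 8: 10001 XOR 10111 = 00110
  pos 10: 11000 XOR 10111 = 01111
  pos 11: 11110 XOR 10111 = 01001
  pos 12: 10010 XOR 10111 = 00101
Remainder (last 4 bits) = 0101. This is the CRC / FCS.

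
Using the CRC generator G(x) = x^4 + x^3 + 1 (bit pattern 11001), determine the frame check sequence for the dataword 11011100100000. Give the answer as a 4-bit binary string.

1010

Append 4 zeros: 110111001000000000. Divide by 11001 (XOR where the leading bit is 1):
  pos 0: 11011 XOR 11001 = 00010
  pos 3: 10100 XOR 11001 = 01101
  pos 4: 11011 XOR 11001 = 00010
  pos 7: 10000 XOR 11001 = 01001
  pos 8: 10010 XOR 11001 = 01011
  pos 9: 10110 XOR 11001 = 01111
  pos 10: 11110 XOR 11001 = 00111
  pos 12: 11100 XOR 11001 = 00101
Remainder (last 4 bits) = 1010. This is the CRC / FCS.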